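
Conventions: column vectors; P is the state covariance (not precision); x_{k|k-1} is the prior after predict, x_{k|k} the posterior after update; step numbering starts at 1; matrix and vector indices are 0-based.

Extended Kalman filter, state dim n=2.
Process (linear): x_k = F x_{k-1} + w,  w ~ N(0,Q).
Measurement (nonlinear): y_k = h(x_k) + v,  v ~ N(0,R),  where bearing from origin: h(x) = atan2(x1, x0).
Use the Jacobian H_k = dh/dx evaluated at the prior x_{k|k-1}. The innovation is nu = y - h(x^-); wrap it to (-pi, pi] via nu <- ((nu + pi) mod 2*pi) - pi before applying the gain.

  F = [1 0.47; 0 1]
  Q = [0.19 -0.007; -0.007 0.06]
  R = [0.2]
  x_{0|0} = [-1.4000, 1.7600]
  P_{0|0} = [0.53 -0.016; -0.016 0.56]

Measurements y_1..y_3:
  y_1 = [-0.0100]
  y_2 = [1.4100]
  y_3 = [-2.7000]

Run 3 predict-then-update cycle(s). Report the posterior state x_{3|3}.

x_post = [2.6175, 3.2910]

step 1: x^-=[-0.5728, 1.7600]  P^-=[0.8287 0.2402; 0.2402 0.6200]  H_jac=[-0.5138 -0.1672]  S=[0.4773]  K=[-0.9761; -0.4757]  nu=[-1.8954]  x^+=[1.2772, 2.6617]  P^+=[0.3739 0.0186; 0.0186 0.5120]
step 2: x^-=[2.5282, 2.6617]  P^-=[0.6945 0.2522; 0.2522 0.5720]  H_jac=[-0.1975 0.1876]  S=[0.2285]  K=[-0.3932; 0.2516]  nu=[0.5989]  x^+=[2.2928, 2.8124]  P^+=[0.6591 0.2748; 0.2748 0.5575]
step 3: x^-=[3.6146, 2.8124]  P^-=[1.2306 0.5298; 0.5298 0.6175]  H_jac=[-0.1341 0.1723]  S=[0.2160]  K=[-0.3412; 0.1638]  nu=[2.9220]  x^+=[2.6175, 3.2910]  P^+=[1.2055 0.5419; 0.5419 0.6117]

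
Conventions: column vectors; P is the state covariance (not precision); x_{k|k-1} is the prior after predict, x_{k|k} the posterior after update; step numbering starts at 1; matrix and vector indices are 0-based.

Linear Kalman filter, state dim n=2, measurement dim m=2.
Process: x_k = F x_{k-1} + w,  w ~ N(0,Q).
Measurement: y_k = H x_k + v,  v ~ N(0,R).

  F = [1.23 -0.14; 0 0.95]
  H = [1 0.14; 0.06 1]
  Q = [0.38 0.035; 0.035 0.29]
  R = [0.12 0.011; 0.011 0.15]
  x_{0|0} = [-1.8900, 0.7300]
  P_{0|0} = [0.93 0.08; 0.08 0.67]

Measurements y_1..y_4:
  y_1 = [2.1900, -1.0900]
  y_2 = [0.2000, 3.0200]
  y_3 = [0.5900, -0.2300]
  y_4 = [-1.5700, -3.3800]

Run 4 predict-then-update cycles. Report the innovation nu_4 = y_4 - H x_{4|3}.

step 1: x^-=[-2.4269, 0.6935]  P^-=[1.7726 0.0394; 0.0394 0.8947]  S=[1.9211 0.2823; 0.2823 1.0558]  K=[0.9423 -0.1139; -0.0408 0.8605]  nu=[4.5198, -1.6379]  x^+=[2.0187, -0.9002]  P^+=[0.1137 -0.0135; -0.0135 0.1294]
step 2: x^-=[2.6090, -0.8552]  P^-=[0.5592 0.0020; 0.0020 0.4068]  S=[0.6878 0.1035; 0.1035 0.5591]  K=[0.8270 -0.0896; -0.0245 0.7324]  nu=[-2.2892, 3.7187]  x^+=[0.3827, 1.9247]  P^+=[0.0997 -0.0103; -0.0103 0.1102]
step 3: x^-=[0.2013, 1.8284]  P^-=[0.5366 0.0083; 0.0083 0.3895]  S=[0.6665 0.1061; 0.1061 0.5424]  K=[0.8204 -0.0858; -0.0208 0.7230]  nu=[0.1327, -2.0705]  x^+=[0.4879, 0.3286]  P^+=[0.0989 -0.0098; -0.0098 0.1088]
step 4: x^-=[0.5541, 0.3122]  P^-=[0.5351 0.0091; 0.0091 0.3882]  S=[0.6652 0.1066; 0.1066 0.5412]  K=[0.8200 -0.0854; -0.0204 0.7223]  nu=[-2.1678, -3.7254]  x^+=[-0.9052, -2.3345]  P^+=[0.0988 -0.0097; -0.0097 0.1087]

innov = [-2.1678, -3.7254]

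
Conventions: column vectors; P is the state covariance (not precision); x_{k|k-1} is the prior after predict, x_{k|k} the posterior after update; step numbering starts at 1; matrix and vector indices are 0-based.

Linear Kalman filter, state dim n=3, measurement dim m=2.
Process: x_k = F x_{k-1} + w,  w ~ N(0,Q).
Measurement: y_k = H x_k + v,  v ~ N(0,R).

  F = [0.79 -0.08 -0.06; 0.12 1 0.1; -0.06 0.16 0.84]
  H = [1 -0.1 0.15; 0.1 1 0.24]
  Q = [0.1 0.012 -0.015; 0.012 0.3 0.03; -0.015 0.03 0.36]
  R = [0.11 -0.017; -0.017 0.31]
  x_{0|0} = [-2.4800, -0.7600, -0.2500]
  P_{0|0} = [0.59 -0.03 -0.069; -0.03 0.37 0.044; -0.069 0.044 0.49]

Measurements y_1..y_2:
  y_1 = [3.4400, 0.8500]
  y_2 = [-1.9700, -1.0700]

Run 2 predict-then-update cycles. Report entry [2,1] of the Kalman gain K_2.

K[2,1] = 0.2740

step 1: x^-=[-1.8834, -1.0826, -0.1828]  P^-=[0.4831 0.0040 -0.1258; 0.0040 0.6833 0.1585; -0.1258 0.1585 0.7367]  S=[0.5732 -0.0186; -0.0186 1.1114]  K=[0.8103 0.0335; -0.0497 0.6486; -0.0448 0.2896]  nu=[5.2426, 2.1648]  x^+=[2.4370, 0.0611, 0.2090]  P^+=[0.1065 0.0127 -0.1114; 0.0127 0.2132 -0.0524; -0.1114 -0.0524 0.6419]
step 2: x^-=[1.9078, 0.3745, 0.0392]  P^-=[0.1786 0.0067 -0.1237; 0.0067 0.5111 0.0614; -0.1237 0.0614 0.8156]  S=[0.2718 -0.0381; -0.0381 0.8947]  K=[0.5892 0.0193; -0.0474 0.5864; 0.0107 0.2740]  nu=[-3.8462, -1.6447]  x^+=[-0.3900, -0.4075, -0.4526]  P^+=[0.0848 0.0173 -0.1240; 0.0173 0.2007 -0.0825; -0.1240 -0.0825 0.7487]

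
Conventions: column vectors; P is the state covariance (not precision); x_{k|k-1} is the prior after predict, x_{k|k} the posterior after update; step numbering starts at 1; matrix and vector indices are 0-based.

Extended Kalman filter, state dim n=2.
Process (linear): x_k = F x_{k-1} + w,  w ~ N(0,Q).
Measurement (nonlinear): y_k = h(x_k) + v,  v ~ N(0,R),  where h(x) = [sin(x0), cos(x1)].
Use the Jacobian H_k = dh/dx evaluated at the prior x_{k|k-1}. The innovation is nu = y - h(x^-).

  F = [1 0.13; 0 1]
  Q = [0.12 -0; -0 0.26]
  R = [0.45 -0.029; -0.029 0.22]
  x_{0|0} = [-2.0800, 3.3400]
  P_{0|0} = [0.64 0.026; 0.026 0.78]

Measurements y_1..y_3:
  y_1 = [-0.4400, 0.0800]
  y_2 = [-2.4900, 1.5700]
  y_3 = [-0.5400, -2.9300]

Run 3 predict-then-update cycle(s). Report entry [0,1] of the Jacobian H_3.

H_jac[0,1] = 0.0000

step 1: x^-=[-1.6458, 3.3400]  P^-=[0.7799 0.1274; 0.1274 1.0400]  H_jac=[-0.0749 0.0000; 0.0000 0.1971]  S=[0.4544 -0.0309; -0.0309 0.2604]  K=[-0.1231 0.0818; 0.0328 0.7911]  nu=[0.5572, 1.0604]  x^+=[-1.6276, 4.1971]  P^+=[0.7707 0.1094; 0.1094 0.8781]
step 2: x^-=[-1.0820, 4.1971]  P^-=[0.9340 0.2236; 0.2236 1.1381]  H_jac=[0.4696 0.0000; 0.0000 0.8702]  S=[0.6560 0.0624; 0.0624 1.0818]  K=[0.6551 0.1421; 0.0734 0.9113]  nu=[-1.6071, 2.0628]  x^+=[-1.8417, 5.9588]  P^+=[0.6190 0.0141; 0.0141 0.2279]
step 3: x^-=[-1.0671, 5.9588]  P^-=[0.7465 0.0437; 0.0437 0.4879]  H_jac=[0.4827 0.0000; 0.0000 0.3187]  S=[0.6239 -0.0223; -0.0223 0.2696]  K=[0.5811 0.0997; 0.0546 0.5814]  nu=[0.3358, -3.8779]  x^+=[-1.2586, 3.7226]  P^+=[0.5357 0.0160; 0.0160 0.3964]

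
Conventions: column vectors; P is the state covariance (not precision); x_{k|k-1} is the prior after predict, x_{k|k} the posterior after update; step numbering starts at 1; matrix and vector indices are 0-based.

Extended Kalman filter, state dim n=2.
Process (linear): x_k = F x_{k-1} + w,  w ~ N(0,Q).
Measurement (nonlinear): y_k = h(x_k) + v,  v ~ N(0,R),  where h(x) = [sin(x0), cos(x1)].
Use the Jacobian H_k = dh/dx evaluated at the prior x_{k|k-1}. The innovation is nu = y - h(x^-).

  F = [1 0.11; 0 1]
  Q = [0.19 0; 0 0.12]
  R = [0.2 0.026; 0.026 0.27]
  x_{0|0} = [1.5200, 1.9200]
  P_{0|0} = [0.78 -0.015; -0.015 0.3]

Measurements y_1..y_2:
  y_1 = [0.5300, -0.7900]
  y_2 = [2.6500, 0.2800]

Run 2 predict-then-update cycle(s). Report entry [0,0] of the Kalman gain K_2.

step 1: x^-=[1.7312, 1.9200]  P^-=[0.9703 0.0180; 0.0180 0.4200]  H_jac=[-0.1597 0.0000; 0.0000 -0.9396]  S=[0.2248 0.0287; 0.0287 0.6408]  K=[-0.6901 0.0045; 0.0662 -0.6188]  nu=[-0.4572, -0.4479]  x^+=[2.0447, 2.1669]  P^+=[0.8635 0.0178; 0.0178 0.1760]
step 2: x^-=[2.2830, 2.1669]  P^-=[1.0595 0.0372; 0.0372 0.2960]  H_jac=[-0.6535 0.0000; 0.0000 -0.8276]  S=[0.6525 0.0461; 0.0461 0.4727]  K=[-1.0639 0.0387; -0.0006 -0.5181]  nu=[1.8931, 0.8414]  x^+=[0.3016, 1.7298]  P^+=[0.3240 0.0208; 0.0208 0.1691]

K[0,0] = -1.0639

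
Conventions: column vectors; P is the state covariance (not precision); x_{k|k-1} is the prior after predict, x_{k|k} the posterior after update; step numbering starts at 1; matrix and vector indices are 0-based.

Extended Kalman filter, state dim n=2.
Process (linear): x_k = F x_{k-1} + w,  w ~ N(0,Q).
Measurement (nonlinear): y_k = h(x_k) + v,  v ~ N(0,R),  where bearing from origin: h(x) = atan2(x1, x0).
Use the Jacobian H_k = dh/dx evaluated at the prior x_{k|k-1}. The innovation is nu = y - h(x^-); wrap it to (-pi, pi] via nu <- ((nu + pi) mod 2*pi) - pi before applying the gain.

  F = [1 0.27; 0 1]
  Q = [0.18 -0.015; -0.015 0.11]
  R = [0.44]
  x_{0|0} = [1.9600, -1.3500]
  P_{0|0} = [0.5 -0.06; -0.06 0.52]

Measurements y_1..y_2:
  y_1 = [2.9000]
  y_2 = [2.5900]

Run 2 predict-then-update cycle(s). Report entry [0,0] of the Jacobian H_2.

step 1: x^-=[1.5955, -1.3500]  P^-=[0.6855 0.0654; 0.0654 0.6300]  H_jac=[0.3091 0.3653]  S=[0.6043]  K=[0.3901; 0.4142]  nu=[-2.6809]  x^+=[0.5496, -2.4606]  P^+=[0.5935 -0.0323; -0.0323 0.5263]
step 2: x^-=[-0.1148, -2.4606]  P^-=[0.7945 0.0948; 0.0948 0.6363]  H_jac=[0.4055 -0.0189]  S=[0.5694]  K=[0.5627; 0.0464]  nu=[-2.0758]  x^+=[-1.2827, -2.5569]  P^+=[0.6142 0.0800; 0.0800 0.6351]

H_jac[0,0] = 0.4055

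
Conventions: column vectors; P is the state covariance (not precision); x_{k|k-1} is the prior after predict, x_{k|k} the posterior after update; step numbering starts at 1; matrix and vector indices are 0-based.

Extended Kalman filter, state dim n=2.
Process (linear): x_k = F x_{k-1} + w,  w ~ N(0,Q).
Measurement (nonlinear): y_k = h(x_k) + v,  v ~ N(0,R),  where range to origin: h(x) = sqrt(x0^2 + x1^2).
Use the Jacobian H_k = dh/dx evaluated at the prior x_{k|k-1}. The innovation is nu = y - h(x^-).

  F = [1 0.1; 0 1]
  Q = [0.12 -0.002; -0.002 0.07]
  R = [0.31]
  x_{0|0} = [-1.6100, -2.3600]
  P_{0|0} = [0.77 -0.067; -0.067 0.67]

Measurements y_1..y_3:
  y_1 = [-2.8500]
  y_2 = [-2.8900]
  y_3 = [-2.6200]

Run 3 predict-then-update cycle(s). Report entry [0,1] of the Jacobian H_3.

H_jac[0,1] = 0.2128

step 1: x^-=[-1.8460, -2.3600]  P^-=[0.8833 -0.0020; -0.0020 0.7400]  H_jac=[-0.6161 -0.7877]  S=[1.1025]  K=[-0.4922; -0.5276]  nu=[-5.8462]  x^+=[1.0315, 0.7244]  P^+=[0.6162 -0.2883; -0.2883 0.4331]
step 2: x^-=[1.1040, 0.7244]  P^-=[0.6829 -0.2470; -0.2470 0.5031]  H_jac=[0.8361 0.5486]  S=[0.7122]  K=[0.6114; 0.0976]  nu=[-4.2104]  x^+=[-1.4703, 0.3133]  P^+=[0.4166 -0.2895; -0.2895 0.4964]
step 3: x^-=[-1.4390, 0.3133]  P^-=[0.4837 -0.2418; -0.2418 0.5664]  H_jac=[-0.9771 0.2128]  S=[0.8980]  K=[-0.5836; 0.3973]  nu=[-4.0927]  x^+=[0.9496, -1.3128]  P^+=[0.1778 -0.0336; -0.0336 0.4246]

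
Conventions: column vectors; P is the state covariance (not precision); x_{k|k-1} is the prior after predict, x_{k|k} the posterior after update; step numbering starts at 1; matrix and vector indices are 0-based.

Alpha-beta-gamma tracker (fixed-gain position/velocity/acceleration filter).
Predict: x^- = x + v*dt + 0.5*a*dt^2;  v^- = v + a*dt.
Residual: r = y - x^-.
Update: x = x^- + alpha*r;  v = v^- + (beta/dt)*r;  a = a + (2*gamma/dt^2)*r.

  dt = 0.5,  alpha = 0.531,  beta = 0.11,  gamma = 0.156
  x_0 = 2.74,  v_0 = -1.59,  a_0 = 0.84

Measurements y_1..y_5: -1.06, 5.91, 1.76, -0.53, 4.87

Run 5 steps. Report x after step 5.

step 1: x_pred=2.0500  r=-3.1100  x^+=0.3986  v^+=-1.8542  a^+=-3.0413
step 2: x_pred=-0.9087  r=6.8187  x^+=2.7120  v^+=-1.8747  a^+=5.4684
step 3: x_pred=2.4582  r=-0.6982  x^+=2.0875  v^+=0.7059  a^+=4.5970
step 4: x_pred=3.0150  r=-3.5450  x^+=1.1326  v^+=2.2245  a^+=0.1728
step 5: x_pred=2.2665  r=2.6035  x^+=3.6489  v^+=2.8837  a^+=3.4220

x_post = 3.6489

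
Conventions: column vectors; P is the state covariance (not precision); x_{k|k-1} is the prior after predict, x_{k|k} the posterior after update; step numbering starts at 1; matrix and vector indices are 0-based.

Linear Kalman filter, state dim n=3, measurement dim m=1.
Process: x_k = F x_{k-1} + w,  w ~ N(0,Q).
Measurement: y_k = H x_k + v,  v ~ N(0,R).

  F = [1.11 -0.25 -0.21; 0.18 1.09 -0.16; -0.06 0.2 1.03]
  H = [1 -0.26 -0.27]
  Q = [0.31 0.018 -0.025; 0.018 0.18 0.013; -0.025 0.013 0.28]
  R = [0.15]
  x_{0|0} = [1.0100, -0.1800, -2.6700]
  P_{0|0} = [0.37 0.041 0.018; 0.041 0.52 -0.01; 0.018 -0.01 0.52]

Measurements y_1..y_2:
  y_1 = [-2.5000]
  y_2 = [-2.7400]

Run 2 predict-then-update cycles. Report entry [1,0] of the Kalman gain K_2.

step 1: x^-=[1.7268, 0.4128, -2.8467]  P^-=[0.7891 0.0135 -0.1546; 0.0135 0.8417 0.0281; -0.1546 0.0281 0.8465]  S=[1.1381]  K=[0.7269; -0.1871; -0.3431]  nu=[-4.8881]  x^+=[-1.8265, 1.3273, -1.1698]  P^+=[0.1877 0.1683 0.1292; 0.1683 0.8018 -0.0450; 0.1292 -0.0450 0.7125]
step 2: x^-=[-2.1136, 1.3052, -0.8299]  P^-=[0.4644 0.0376 -0.0290; 0.0376 1.2312 0.0395; -0.0290 0.0395 1.0301]  S=[0.7744]  K=[0.5972; -0.3786; -0.4099]  nu=[-0.5111]  x^+=[-2.4188, 1.4987, -0.6204]  P^+=[0.1882 0.2127 0.1606; 0.2127 1.1202 -0.0806; 0.1606 -0.0806 0.9000]

K[1,0] = -0.3786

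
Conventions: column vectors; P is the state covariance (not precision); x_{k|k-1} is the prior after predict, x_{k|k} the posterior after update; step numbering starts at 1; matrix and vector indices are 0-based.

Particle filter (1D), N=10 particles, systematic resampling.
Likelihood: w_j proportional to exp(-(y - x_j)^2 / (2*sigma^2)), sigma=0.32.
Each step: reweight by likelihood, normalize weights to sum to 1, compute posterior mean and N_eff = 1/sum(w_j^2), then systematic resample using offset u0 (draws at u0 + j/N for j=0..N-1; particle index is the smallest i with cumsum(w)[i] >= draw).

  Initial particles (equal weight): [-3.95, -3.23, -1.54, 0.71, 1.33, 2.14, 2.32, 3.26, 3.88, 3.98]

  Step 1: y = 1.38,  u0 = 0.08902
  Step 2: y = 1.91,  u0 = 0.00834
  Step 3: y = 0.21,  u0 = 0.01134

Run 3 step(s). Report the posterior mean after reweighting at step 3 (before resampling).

step 1: w=[0.0000, 0.0000, 0.0000, 0.0953, 0.8425, 0.0508, 0.0114, 0.0000, 0.0000, 0.0000]  mean=1.3234  Neff=1.3858  idx=[3, 4, 4, 4, 4, 4, 4, 4, 4, 6]
step 2: w=[0.0004, 0.0973, 0.0973, 0.0973, 0.0973, 0.0973, 0.0973, 0.0973, 0.0973, 0.2213]  mean=1.5488  Neff=8.0206  idx=[1, 2, 3, 4, 5, 6, 7, 8, 9, 9]
step 3: w=[0.1250, 0.1250, 0.1250, 0.1250, 0.1250, 0.1250, 0.1250, 0.1250, 0.0000, 0.0000]  mean=1.3300  Neff=8.0000  idx=[0, 0, 1, 2, 3, 4, 4, 5, 6, 7]

post_mean = 1.3300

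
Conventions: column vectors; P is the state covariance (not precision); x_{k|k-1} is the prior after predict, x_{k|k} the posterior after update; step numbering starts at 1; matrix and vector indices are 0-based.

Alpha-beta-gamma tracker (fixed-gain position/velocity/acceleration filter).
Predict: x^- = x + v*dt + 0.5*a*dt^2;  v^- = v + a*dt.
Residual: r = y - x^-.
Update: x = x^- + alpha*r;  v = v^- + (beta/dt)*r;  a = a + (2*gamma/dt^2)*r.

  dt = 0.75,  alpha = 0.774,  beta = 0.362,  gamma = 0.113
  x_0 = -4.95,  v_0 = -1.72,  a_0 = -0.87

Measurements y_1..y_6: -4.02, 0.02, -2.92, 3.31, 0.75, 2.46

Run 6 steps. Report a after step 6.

a_post = -0.5745

step 1: x_pred=-6.4847  r=2.4647  x^+=-4.5770  v^+=-1.1829  a^+=0.1203
step 2: x_pred=-5.4304  r=5.4504  x^+=-1.2118  v^+=1.5380  a^+=2.3101
step 3: x_pred=0.5914  r=-3.5114  x^+=-2.1264  v^+=1.5757  a^+=0.8993
step 4: x_pred=-0.6917  r=4.0017  x^+=2.4056  v^+=4.1817  a^+=2.5071
step 5: x_pred=6.2470  r=-5.4970  x^+=1.9923  v^+=3.4088  a^+=0.2985
step 6: x_pred=4.6328  r=-2.1728  x^+=2.9511  v^+=2.5839  a^+=-0.5745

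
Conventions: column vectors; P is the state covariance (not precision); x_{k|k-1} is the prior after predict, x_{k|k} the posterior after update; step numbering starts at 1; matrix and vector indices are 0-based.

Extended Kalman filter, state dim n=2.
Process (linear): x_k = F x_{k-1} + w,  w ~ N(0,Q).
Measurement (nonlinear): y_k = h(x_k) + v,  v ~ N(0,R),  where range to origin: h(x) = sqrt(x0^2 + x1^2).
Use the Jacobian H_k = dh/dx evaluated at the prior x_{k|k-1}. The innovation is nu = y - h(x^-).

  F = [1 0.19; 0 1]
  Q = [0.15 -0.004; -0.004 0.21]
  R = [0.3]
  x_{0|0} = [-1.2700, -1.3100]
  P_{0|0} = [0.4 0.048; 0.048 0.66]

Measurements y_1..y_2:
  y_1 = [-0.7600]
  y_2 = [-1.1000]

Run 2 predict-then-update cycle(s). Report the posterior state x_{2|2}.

x_post = [0.2197, -0.6220]

step 1: x^-=[-1.5189, -1.3100]  P^-=[0.5921 0.1694; 0.1694 0.8700]  H_jac=[-0.7573 -0.6531]  S=[1.1782]  K=[-0.4744; -0.5912]  nu=[-2.7658]  x^+=[-0.2067, 0.3250]  P^+=[0.3269 -0.1610; -0.1610 0.4583]
step 2: x^-=[-0.1449, 0.3250]  P^-=[0.4322 -0.0780; -0.0780 0.6683]  H_jac=[-0.4073 0.9133]  S=[0.9871]  K=[-0.2505; 0.6505]  nu=[-1.4559]  x^+=[0.2197, -0.6220]  P^+=[0.3703 0.0828; 0.0828 0.2506]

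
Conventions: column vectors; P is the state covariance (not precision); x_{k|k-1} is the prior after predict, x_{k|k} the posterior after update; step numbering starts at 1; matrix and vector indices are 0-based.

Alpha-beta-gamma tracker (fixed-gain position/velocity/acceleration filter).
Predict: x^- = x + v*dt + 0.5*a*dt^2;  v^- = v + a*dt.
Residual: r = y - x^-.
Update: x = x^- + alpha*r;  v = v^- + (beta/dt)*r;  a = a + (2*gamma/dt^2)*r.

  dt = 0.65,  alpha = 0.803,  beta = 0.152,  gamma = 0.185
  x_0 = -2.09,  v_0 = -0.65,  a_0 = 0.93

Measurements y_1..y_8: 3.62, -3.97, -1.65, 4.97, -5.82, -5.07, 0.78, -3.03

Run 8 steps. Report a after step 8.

a_post = 3.3578

step 1: x_pred=-2.3160  r=5.9360  x^+=2.4506  v^+=1.3426  a^+=6.1284
step 2: x_pred=4.6179  r=-8.5879  x^+=-2.2782  v^+=3.3178  a^+=-1.3924
step 3: x_pred=-0.4157  r=-1.2343  x^+=-1.4068  v^+=2.1242  a^+=-2.4733
step 4: x_pred=-0.5486  r=5.5186  x^+=3.8828  v^+=1.8070  a^+=2.3596
step 5: x_pred=5.5559  r=-11.3759  x^+=-3.5790  v^+=0.6806  a^+=-7.6027
step 6: x_pred=-4.7427  r=-0.3273  x^+=-5.0055  v^+=-4.3377  a^+=-7.8894
step 7: x_pred=-9.4917  r=10.2717  x^+=-1.2435  v^+=-7.0638  a^+=1.1059
step 8: x_pred=-5.6014  r=2.5714  x^+=-3.5366  v^+=-5.7437  a^+=3.3578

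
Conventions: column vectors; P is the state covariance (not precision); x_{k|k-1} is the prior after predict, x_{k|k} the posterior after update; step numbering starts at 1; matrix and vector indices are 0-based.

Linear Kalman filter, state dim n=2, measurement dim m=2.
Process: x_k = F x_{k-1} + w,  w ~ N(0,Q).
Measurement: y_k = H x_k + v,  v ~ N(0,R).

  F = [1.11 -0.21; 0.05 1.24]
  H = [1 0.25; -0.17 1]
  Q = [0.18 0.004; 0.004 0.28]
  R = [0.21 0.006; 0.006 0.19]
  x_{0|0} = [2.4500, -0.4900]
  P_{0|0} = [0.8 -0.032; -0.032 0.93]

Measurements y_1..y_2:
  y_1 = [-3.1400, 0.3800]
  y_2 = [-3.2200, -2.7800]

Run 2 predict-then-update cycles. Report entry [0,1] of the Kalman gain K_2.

step 1: x^-=[2.8224, -0.4851]  P^-=[1.2216 -0.2375; -0.2375 1.7080]  S=[1.4196 -0.0021; -0.0021 2.0140]  K=[0.8184 -0.2202; 0.1348 0.8682]  nu=[-5.8411, 1.3449]  x^+=[-2.2540, -0.1046]  P^+=[0.1724 -0.0076; -0.0076 0.1645]
step 2: x^-=[-2.4800, -0.2424]  P^-=[0.4033 -0.0397; -0.0397 0.5324]  S=[0.6267 0.0326; 0.0326 0.7475]  K=[0.6366 -0.1725; 0.1119 0.7163]  nu=[-0.6794, -2.9592]  x^+=[-2.4020, -2.4382]  P^+=[0.1342 -0.0061; -0.0061 0.1357]

K[0,1] = -0.1725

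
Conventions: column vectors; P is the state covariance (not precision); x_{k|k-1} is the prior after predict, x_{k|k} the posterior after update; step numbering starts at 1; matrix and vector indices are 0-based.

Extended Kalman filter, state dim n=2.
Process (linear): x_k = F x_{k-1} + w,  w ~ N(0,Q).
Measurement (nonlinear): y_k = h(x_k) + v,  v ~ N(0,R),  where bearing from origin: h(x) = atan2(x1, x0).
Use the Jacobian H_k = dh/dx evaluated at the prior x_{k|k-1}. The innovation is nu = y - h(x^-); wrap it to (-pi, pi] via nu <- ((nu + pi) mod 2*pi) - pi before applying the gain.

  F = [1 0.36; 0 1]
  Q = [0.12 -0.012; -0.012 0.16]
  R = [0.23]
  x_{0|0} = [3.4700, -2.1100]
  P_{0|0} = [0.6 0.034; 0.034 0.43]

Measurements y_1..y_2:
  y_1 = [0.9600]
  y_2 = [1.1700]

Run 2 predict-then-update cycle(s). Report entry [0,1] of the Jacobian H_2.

H_jac[0,1] = 0.2694

step 1: x^-=[2.7104, -2.1100]  P^-=[0.8002 0.1768; 0.1768 0.5900]  H_jac=[0.1788 0.2297]  S=[0.3013]  K=[0.6099; 0.5549]  nu=[1.6215]  x^+=[3.6993, -1.2103]  P^+=[0.6882 0.0749; 0.0749 0.4973]
step 2: x^-=[3.2636, -1.2103]  P^-=[0.9265 0.2419; 0.2419 0.6573]  H_jac=[0.0999 0.2694]  S=[0.3000]  K=[0.5258; 0.6708]  nu=[1.5251]  x^+=[4.0654, -0.1873]  P^+=[0.8436 0.1361; 0.1361 0.5223]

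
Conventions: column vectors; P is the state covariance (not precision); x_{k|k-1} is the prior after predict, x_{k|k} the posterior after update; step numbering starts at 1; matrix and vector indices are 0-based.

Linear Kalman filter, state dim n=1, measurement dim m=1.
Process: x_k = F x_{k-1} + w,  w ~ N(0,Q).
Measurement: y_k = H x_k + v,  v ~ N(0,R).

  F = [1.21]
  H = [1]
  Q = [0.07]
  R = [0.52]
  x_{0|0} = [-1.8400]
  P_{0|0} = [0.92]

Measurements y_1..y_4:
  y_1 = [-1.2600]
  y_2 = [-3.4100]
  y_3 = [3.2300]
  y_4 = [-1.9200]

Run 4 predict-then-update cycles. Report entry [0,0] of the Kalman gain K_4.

step 1: x^-=[-2.2264]  P^-=[1.4170]  S=[1.9370]  K=[0.7315]  nu=[0.9664]  x^+=[-1.5194]  P^+=[0.3804]
step 2: x^-=[-1.8385]  P^-=[0.6269]  S=[1.1469]  K=[0.5466]  nu=[-1.5715]  x^+=[-2.6975]  P^+=[0.2842]
step 3: x^-=[-3.2640]  P^-=[0.4862]  S=[1.0062]  K=[0.4832]  nu=[6.4940]  x^+=[-0.1262]  P^+=[0.2513]
step 4: x^-=[-0.1527]  P^-=[0.4379]  S=[0.9579]  K=[0.4571]  nu=[-1.7673]  x^+=[-0.9606]  P^+=[0.2377]

K[0,0] = 0.4571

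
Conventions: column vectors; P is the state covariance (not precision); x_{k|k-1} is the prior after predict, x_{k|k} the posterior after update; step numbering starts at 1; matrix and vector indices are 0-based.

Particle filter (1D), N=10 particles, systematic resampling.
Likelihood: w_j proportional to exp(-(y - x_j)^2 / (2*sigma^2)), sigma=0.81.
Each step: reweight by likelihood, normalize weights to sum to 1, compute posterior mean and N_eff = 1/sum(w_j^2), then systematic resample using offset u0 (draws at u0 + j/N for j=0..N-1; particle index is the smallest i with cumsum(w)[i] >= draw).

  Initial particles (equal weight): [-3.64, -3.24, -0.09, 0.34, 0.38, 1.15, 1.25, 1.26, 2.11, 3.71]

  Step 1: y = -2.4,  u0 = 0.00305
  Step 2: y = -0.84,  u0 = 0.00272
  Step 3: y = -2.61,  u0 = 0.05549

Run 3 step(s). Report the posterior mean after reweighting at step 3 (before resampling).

post_mean = -3.2924

step 1: w=[0.3378, 0.6368, 0.0187, 0.0036, 0.0030, 0.0001, 0.0000, 0.0000, 0.0000, 0.0000]  mean=-3.2919  Neff=1.9232  idx=[0, 0, 0, 0, 1, 1, 1, 1, 1, 1]
step 2: w=[0.0300, 0.0300, 0.0300, 0.0300, 0.1466, 0.1466, 0.1466, 0.1466, 0.1466, 0.1466]  mean=-3.2881  Neff=7.5403  idx=[0, 3, 4, 5, 5, 6, 7, 7, 8, 9]
step 3: w=[0.0655, 0.0655, 0.1086, 0.1086, 0.1086, 0.1086, 0.1086, 0.1086, 0.1086, 0.1086]  mean=-3.2924  Neff=9.7109  idx=[0, 2, 3, 4, 4, 5, 6, 7, 8, 9]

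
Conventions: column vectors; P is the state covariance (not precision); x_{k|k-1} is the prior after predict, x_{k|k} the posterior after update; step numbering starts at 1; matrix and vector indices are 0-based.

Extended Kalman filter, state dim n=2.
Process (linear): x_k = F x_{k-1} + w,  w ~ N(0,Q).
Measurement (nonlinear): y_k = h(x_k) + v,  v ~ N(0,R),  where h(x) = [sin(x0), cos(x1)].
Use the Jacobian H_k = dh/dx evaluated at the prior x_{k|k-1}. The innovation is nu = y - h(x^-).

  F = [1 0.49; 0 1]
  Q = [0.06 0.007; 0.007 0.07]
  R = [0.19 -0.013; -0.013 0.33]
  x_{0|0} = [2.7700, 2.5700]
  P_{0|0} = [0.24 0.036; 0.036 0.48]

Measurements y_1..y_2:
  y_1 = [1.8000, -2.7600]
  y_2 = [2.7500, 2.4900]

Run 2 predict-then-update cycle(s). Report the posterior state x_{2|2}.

step 1: x^-=[4.0293, 2.5700]  P^-=[0.4505 0.2782; 0.2782 0.5500]  H_jac=[-0.6312 0.0000; 0.0000 -0.5410]  S=[0.3695 0.0820; 0.0820 0.4910]  K=[-0.7286 -0.1849; -0.3539 -0.5469]  nu=[2.5756, -1.9190]  x^+=[2.5074, 2.7081]  P^+=[0.2155 0.0953; 0.0953 0.3251]
step 2: x^-=[3.8344, 2.7081]  P^-=[0.4469 0.2616; 0.2616 0.3951]  H_jac=[-0.7695 0.0000; 0.0000 -0.4200]  S=[0.4546 0.0715; 0.0715 0.3997]  K=[-0.7339 -0.1435; -0.3883 -0.3457]  nu=[3.3887, 3.3975]  x^+=[0.8599, 0.2176]  P^+=[0.1788 0.0900; 0.0900 0.2596]

x_post = [0.8599, 0.2176]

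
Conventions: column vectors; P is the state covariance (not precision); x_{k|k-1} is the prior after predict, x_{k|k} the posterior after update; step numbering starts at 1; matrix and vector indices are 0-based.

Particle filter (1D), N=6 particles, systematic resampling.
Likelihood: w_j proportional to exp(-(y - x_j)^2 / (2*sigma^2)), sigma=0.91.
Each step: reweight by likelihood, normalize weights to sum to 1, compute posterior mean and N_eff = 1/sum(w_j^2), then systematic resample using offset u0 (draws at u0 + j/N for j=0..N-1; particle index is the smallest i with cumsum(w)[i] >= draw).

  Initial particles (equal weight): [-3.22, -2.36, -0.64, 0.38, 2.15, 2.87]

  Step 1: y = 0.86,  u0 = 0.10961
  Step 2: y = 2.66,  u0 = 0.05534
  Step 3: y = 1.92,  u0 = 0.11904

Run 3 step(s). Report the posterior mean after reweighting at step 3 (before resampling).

post_mean = 2.0668

step 1: w=[0.0000, 0.0012, 0.1624, 0.5499, 0.2314, 0.0551]  mean=0.7577  Neff=2.5954  idx=[2, 3, 3, 3, 4, 4]
step 2: w=[0.0008, 0.0235, 0.0235, 0.0235, 0.4643, 0.4643]  mean=2.0229  Neff=2.3104  idx=[3, 4, 4, 5, 5, 5]
step 3: w=[0.0470, 0.1906, 0.1906, 0.1906, 0.1906, 0.1906]  mean=2.0668  Neff=5.4392  idx=[1, 2, 3, 4, 4, 5]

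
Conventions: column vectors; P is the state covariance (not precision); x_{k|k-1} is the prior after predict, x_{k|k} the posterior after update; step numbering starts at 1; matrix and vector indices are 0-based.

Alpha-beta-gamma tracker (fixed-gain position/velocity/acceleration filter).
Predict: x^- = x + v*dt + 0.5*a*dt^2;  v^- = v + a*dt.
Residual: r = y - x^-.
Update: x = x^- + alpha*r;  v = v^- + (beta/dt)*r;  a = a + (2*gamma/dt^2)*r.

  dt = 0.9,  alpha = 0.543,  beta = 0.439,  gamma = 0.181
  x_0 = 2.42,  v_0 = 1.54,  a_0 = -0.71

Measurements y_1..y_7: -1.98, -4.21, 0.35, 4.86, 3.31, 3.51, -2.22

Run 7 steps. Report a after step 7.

a_post = -6.6471

step 1: x_pred=3.5185  r=-5.4985  x^+=0.5328  v^+=-1.7810  a^+=-3.1673
step 2: x_pred=-2.3529  r=-1.8571  x^+=-3.3613  v^+=-5.5375  a^+=-3.9973
step 3: x_pred=-9.9639  r=10.3139  x^+=-4.3635  v^+=-4.1041  a^+=0.6121
step 4: x_pred=-7.8093  r=12.6693  x^+=-0.9299  v^+=2.6266  a^+=6.2742
step 5: x_pred=3.9751  r=-0.6651  x^+=3.6140  v^+=7.9489  a^+=5.9770
step 6: x_pred=13.1887  r=-9.6787  x^+=7.9332  v^+=8.6072  a^+=1.6514
step 7: x_pred=16.3484  r=-18.5684  x^+=6.2658  v^+=1.0362  a^+=-6.6471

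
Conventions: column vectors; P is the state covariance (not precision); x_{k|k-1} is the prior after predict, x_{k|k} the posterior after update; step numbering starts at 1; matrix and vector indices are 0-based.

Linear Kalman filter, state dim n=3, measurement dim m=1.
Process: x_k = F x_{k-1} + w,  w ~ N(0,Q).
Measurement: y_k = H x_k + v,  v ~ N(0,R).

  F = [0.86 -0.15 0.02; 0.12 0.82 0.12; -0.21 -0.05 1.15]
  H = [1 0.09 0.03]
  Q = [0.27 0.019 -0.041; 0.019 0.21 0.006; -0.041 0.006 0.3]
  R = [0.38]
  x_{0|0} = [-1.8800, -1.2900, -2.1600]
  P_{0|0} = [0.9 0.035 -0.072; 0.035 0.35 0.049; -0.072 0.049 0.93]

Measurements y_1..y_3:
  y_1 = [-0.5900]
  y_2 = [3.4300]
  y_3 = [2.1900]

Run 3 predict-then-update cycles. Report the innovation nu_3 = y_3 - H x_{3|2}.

step 1: x^-=[-1.4665, -1.5426, -2.0247]  P^-=[0.9321 0.0874 -0.2593; 0.0874 0.4861 0.1289; -0.2593 0.1289 1.6004]  S=[1.3183]  K=[0.7071; 0.1024; -0.1515]  nu=[1.0761]  x^+=[-0.7056, -1.4324, -2.1877]  P^+=[0.2730 -0.0081 -0.1181; -0.0081 0.4723 0.1493; -0.1181 0.1493 1.5701]
step 2: x^-=[-0.4357, -1.5217, -2.2961]  P^-=[0.4803 -0.0254 -0.1928; -0.0254 0.5785 0.3245; -0.1928 0.3245 2.4294]  S=[0.8527]  K=[0.5537; 0.0427; -0.1064]  nu=[4.0716]  x^+=[1.8188, -1.3480, -2.7291]  P^+=[0.2188 -0.0456 -0.1426; -0.0456 0.5770 0.3283; -0.1426 0.3283 2.4197]
step 3: x^-=[1.7118, -1.2146, -3.4530]  P^-=[0.4507 -0.0705 -0.2174; -0.0705 0.6875 0.6104; -0.2174 0.6104 3.5413]  S=[0.8170]  K=[0.5359; 0.0119; -0.0688]  nu=[0.6911]  x^+=[2.0821, -1.2064, -3.5005]  P^+=[0.2161 -0.0757 -0.1873; -0.0757 0.6874 0.6111; -0.1873 0.6111 3.5375]

innov = [0.6911]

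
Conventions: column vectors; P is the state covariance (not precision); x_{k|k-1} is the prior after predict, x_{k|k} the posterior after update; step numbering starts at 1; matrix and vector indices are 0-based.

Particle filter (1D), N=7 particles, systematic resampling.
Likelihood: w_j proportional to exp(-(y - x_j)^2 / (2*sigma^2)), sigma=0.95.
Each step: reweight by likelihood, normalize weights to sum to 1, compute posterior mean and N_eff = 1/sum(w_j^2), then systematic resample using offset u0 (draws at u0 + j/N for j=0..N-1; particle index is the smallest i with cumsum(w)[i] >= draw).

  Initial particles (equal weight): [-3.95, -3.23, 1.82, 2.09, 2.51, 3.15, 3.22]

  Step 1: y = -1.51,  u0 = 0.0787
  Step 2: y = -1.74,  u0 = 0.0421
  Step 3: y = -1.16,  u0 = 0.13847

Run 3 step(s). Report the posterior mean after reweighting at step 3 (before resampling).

post_mean = -3.2300

step 1: w=[0.1578, 0.8292, 0.0092, 0.0033, 0.0006, 0.0000, 0.0000]  mean=-3.2765  Neff=1.4033  idx=[0, 1, 1, 1, 1, 1, 1]
step 2: w=[0.0367, 0.1606, 0.1606, 0.1606, 0.1606, 0.1606, 0.1606]  mean=-3.2564  Neff=6.4100  idx=[1, 1, 2, 3, 4, 5, 6]
step 3: w=[0.1429, 0.1429, 0.1429, 0.1429, 0.1429, 0.1429, 0.1429]  mean=-3.2300  Neff=7.0000  idx=[0, 1, 2, 3, 4, 5, 6]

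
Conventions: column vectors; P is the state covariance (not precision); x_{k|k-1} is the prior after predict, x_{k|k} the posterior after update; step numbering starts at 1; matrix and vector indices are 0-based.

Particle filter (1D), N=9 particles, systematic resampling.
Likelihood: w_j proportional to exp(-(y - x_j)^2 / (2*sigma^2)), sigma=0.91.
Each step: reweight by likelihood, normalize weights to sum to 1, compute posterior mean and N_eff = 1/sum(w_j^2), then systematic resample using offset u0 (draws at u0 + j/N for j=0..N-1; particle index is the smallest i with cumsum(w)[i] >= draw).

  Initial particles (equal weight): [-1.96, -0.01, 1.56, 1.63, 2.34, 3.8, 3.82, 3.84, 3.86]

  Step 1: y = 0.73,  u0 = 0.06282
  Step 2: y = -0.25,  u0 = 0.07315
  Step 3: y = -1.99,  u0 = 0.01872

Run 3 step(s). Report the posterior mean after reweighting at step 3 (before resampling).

step 1: w=[0.0057, 0.3229, 0.2965, 0.2756, 0.0940, 0.0015, 0.0014, 0.0013, 0.0012]  mean=1.1380  Neff=3.6108  idx=[1, 1, 1, 2, 2, 2, 3, 3, 4]
step 2: w=[0.2708, 0.2708, 0.2708, 0.0388, 0.0388, 0.0388, 0.0332, 0.0332, 0.0049]  mean=0.2930  Neff=4.4105  idx=[0, 0, 1, 1, 1, 2, 2, 3, 7]
step 3: w=[0.1427, 0.1427, 0.1427, 0.1427, 0.1427, 0.1427, 0.1427, 0.0008, 0.0006]  mean=-0.0079  Neff=7.0184  idx=[0, 0, 1, 2, 3, 4, 4, 5, 6]

post_mean = -0.0079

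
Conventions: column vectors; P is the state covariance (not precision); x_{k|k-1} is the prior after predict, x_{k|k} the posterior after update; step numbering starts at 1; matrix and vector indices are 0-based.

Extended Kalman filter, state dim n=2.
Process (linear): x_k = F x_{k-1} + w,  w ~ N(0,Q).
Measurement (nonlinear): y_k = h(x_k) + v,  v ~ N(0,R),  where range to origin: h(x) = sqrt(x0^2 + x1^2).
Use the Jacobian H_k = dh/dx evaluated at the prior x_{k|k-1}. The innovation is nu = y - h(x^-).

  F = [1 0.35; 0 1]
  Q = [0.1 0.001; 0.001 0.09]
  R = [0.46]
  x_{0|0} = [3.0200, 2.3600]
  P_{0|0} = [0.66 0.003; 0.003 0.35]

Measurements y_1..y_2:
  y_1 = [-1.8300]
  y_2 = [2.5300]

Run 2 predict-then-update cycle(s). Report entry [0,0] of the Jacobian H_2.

H_jac[0,0] = 0.4577

step 1: x^-=[3.8460, 2.3600]  P^-=[0.8050 0.1265; 0.1265 0.4400]  H_jac=[0.8523 0.5230]  S=[1.2779]  K=[0.5887; 0.2644]  nu=[-6.3424]  x^+=[0.1125, 0.6828]  P^+=[0.3621 -0.0724; -0.0724 0.3506]
step 2: x^-=[0.3515, 0.6828]  P^-=[0.4544 0.0513; 0.0513 0.4406]  H_jac=[0.4577 0.8891]  S=[0.9453]  K=[0.2683; 0.4393]  nu=[1.7621]  x^+=[0.8242, 1.4568]  P^+=[0.3864 -0.0601; -0.0601 0.2582]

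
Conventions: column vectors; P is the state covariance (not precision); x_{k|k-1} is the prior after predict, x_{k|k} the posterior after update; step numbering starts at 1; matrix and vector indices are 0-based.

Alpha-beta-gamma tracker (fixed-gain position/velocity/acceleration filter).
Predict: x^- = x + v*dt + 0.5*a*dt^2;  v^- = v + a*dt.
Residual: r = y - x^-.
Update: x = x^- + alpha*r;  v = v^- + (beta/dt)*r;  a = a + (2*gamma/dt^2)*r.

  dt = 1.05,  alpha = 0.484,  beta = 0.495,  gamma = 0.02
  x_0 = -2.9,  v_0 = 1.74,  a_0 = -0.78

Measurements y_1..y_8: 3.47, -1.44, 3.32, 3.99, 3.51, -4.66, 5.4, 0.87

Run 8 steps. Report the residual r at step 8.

resid = 1.4693

step 1: x_pred=-1.5030  r=4.9730  x^+=0.9039  v^+=3.2654  a^+=-0.5996
step 2: x_pred=4.0021  r=-5.4421  x^+=1.3681  v^+=0.0703  a^+=-0.7970
step 3: x_pred=1.0026  r=2.3174  x^+=2.1242  v^+=0.3259  a^+=-0.7129
step 4: x_pred=2.0734  r=1.9166  x^+=3.0010  v^+=0.4809  a^+=-0.6434
step 5: x_pred=3.1513  r=0.3587  x^+=3.3249  v^+=-0.0256  a^+=-0.6304
step 6: x_pred=2.9505  r=-7.6105  x^+=-0.7330  v^+=-4.2753  a^+=-0.9065
step 7: x_pred=-5.7218  r=11.1218  x^+=-0.3388  v^+=0.0160  a^+=-0.5030
step 8: x_pred=-0.5993  r=1.4693  x^+=0.1118  v^+=0.1805  a^+=-0.4497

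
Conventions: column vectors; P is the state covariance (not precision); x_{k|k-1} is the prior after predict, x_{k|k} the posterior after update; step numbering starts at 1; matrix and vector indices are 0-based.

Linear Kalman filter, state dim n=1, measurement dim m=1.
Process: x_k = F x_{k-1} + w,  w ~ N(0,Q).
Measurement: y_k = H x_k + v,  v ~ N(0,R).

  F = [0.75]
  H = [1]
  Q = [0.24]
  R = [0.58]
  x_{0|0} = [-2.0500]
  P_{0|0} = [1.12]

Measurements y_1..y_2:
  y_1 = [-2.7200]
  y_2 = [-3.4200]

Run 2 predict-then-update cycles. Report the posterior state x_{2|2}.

step 1: x^-=[-1.5375]  P^-=[0.8700]  S=[1.4500]  K=[0.6000]  nu=[-1.1825]  x^+=[-2.2470]  P^+=[0.3480]
step 2: x^-=[-1.6852]  P^-=[0.4358]  S=[1.0157]  K=[0.4290]  nu=[-1.7348]  x^+=[-2.4294]  P^+=[0.2488]

x_post = [-2.4294]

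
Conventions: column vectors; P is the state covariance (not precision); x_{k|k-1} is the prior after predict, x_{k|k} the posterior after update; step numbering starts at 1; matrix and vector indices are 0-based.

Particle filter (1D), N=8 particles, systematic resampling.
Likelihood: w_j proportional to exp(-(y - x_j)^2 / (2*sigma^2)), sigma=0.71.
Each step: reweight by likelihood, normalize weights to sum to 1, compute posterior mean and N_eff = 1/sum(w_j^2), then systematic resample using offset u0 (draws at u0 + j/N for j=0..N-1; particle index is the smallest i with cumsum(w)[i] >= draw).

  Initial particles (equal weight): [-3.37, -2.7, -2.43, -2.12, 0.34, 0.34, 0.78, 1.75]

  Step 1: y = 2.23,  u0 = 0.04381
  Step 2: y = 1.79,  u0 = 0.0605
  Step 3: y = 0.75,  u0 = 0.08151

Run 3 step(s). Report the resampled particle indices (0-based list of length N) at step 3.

step 1: w=[0.0000, 0.0000, 0.0000, 0.0000, 0.0296, 0.0296, 0.1271, 0.8138]  mean=1.5433  Neff=1.4704  idx=[5, 6, 7, 7, 7, 7, 7, 7]
step 2: w=[0.0192, 0.0561, 0.1541, 0.1541, 0.1541, 0.1541, 0.1541, 0.1541]  mean=1.6685  Neff=6.8480  idx=[1, 2, 3, 4, 5, 5, 6, 7]
step 3: w=[0.2779, 0.1032, 0.1032, 0.1032, 0.1032, 0.1032, 0.1032, 0.1032]  mean=1.4804  Neff=6.5913  idx=[0, 0, 1, 2, 3, 5, 6, 7]

resampled_idx = [0, 0, 1, 2, 3, 5, 6, 7]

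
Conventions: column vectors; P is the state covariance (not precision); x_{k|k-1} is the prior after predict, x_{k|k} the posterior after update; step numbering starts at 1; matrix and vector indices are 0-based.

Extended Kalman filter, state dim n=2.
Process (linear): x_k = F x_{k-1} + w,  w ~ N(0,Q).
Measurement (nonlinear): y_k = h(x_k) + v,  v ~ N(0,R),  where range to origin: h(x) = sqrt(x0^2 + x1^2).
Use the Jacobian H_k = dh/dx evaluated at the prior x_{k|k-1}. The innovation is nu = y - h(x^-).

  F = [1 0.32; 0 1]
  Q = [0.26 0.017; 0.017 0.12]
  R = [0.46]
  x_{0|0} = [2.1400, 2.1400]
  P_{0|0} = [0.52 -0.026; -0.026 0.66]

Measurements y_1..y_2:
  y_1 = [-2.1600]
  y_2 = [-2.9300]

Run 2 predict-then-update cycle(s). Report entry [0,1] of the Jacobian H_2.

step 1: x^-=[2.8248, 2.1400]  P^-=[0.8309 0.2022; 0.2022 0.7800]  H_jac=[0.7971 0.6039]  S=[1.4670]  K=[0.5347; 0.4309]  nu=[-5.7039]  x^+=[-0.2252, -0.3180]  P^+=[0.4115 -0.1358; -0.1358 0.5076]
step 2: x^-=[-0.3269, -0.3180]  P^-=[0.6365 0.0436; 0.0436 0.6276]  H_jac=[-0.7168 -0.6972]  S=[1.1357]  K=[-0.4285; -0.4128]  nu=[-3.3860]  x^+=[1.1241, 1.0797]  P^+=[0.4280 -0.1573; -0.1573 0.4341]

H_jac[0,1] = -0.6972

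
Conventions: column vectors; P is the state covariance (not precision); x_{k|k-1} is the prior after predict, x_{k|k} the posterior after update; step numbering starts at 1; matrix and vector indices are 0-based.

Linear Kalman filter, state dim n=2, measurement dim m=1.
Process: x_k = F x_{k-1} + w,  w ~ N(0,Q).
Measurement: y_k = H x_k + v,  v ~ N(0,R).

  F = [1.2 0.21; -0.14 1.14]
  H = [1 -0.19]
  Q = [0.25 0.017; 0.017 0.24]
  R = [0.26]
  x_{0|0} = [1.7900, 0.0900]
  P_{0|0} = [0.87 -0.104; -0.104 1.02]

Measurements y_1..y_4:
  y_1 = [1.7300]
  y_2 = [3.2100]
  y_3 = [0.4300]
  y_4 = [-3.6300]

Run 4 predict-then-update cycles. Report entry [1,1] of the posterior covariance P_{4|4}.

P_post[1,1] = 2.6807

step 1: x^-=[2.1669, -0.1480]  P^-=[1.4954 -0.0242; -0.0242 1.6158]  S=[1.8229]  K=[0.8228; -0.1817]  nu=[-0.4650]  x^+=[1.7843, -0.0635]  P^+=[0.2611 0.2483; 0.2483 1.5557]
step 2: x^-=[2.1278, -0.3222]  P^-=[0.8198 0.6780; 0.6780 2.1876]  S=[0.9011]  K=[0.7668; 0.2911]  nu=[1.0210]  x^+=[2.9107, -0.0250]  P^+=[0.2900 0.4768; 0.4768 2.1112]
step 3: x^-=[3.4876, -0.4359]  P^-=[1.0010 1.1120; 1.1120 2.8372]  S=[0.9408]  K=[0.8393; 0.6089]  nu=[-3.1404]  x^+=[0.8517, -2.3483]  P^+=[0.3381 0.6311; 0.6311 2.4883]
step 4: x^-=[0.5289, -2.7963]  P^-=[1.1647 1.4007; 1.4007 3.2790]  S=[1.0108]  K=[0.8890; 0.7693]  nu=[-4.6902]  x^+=[-3.6405, -6.4046]  P^+=[0.3659 0.7094; 0.7094 2.6807]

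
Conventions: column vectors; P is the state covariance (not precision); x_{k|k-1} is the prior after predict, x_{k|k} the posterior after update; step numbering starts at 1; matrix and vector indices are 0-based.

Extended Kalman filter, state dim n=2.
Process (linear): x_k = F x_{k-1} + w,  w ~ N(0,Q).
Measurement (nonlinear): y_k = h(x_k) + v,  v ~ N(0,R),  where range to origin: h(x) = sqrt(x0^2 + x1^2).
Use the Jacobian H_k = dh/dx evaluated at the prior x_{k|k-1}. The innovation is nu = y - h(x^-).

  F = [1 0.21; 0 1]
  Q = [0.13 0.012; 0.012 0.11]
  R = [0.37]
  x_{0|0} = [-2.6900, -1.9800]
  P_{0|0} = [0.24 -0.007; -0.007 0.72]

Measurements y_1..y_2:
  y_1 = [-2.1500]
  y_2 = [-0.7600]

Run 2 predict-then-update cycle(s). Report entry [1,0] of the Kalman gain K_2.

K[1,0] = 0.6087

step 1: x^-=[-3.1058, -1.9800]  P^-=[0.3988 0.1562; 0.1562 0.8300]  H_jac=[-0.8432 -0.5376]  S=[1.0350]  K=[-0.4060; -0.5583]  nu=[-5.8333]  x^+=[-0.7373, 1.2769]  P^+=[0.2282 -0.0784; -0.0784 0.5073]
step 2: x^-=[-0.4691, 1.2769]  P^-=[0.3476 0.0401; 0.0401 0.6173]  H_jac=[-0.3449 0.9387]  S=[0.9293]  K=[-0.0885; 0.6087]  nu=[-2.1204]  x^+=[-0.2815, -0.0137]  P^+=[0.3403 0.0902; 0.0902 0.2731]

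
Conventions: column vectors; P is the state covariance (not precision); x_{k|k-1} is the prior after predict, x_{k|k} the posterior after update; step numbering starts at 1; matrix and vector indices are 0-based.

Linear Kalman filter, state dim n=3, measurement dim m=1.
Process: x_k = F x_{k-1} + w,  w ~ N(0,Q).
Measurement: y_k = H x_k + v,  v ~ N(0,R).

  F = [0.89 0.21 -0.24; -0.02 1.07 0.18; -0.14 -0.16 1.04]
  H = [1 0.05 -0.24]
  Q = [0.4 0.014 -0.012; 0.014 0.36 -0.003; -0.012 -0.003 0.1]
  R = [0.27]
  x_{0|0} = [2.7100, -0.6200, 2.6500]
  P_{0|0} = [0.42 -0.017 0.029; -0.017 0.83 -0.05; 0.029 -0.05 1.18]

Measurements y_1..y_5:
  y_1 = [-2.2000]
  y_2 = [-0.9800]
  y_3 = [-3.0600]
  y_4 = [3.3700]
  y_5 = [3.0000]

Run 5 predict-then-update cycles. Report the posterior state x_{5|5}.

x_post = [2.7330, 6.6897, 0.7225]

step 1: x^-=[1.6457, -0.2406, 2.4758]  P^-=[0.8235 0.1417 -0.3689; 0.1417 1.3299 0.0239; -0.3689 0.0239 1.4132]  S=[1.3689]  K=[0.6714; 0.1479; -0.5163]  nu=[-3.2395]  x^+=[-0.5294, -0.7196, 4.1485]  P^+=[0.2064 0.0058 0.1057; 0.0058 1.3000 0.1285; 0.1057 0.1285 1.0482]
step 2: x^-=[-1.6180, -0.0127, 4.5037]  P^-=[0.6252 0.2519 -0.2096; 0.2519 1.9309 0.1048; -0.2096 0.1048 1.1978]  S=[1.0923]  K=[0.6300; 0.2960; -0.4503]  nu=[1.7195]  x^+=[-0.5348, 0.4963, 3.7294]  P^+=[0.1917 0.0482 0.1002; 0.0482 1.8352 0.2504; 0.1002 0.2504 0.9764]
step 3: x^-=[-1.2668, 1.2130, 3.8741]  P^-=[0.6390 0.3882 -0.1891; 0.3882 2.5865 0.1258; -0.1891 0.1258 1.0964]  S=[1.1052]  K=[0.6368; 0.4410; -0.4035]  nu=[-0.9241]  x^+=[-1.8553, 0.8055, 4.2469]  P^+=[0.1908 0.0779 0.0949; 0.0779 2.3716 0.3225; 0.0949 0.3225 0.9165]
step 4: x^-=[-2.5013, 1.6635, 4.5477]  P^-=[0.6646 0.5228 -0.1838; 0.5228 3.2252 0.0969; -0.1838 0.0969 1.0242]  S=[1.1398]  K=[0.6447; 0.5797; -0.3726]  nu=[6.8796]  x^+=[1.9339, 5.6517, 1.9841]  P^+=[0.1908 0.0968 0.0901; 0.0968 2.8421 0.3431; 0.0901 0.3431 0.8660]
step 5: x^-=[2.4319, 6.3658, 0.8884]  P^-=[0.6895 0.6433 -0.1895; 0.6433 3.7694 0.0267; -0.1895 0.0267 0.9771]  S=[1.1799]  K=[0.6502; 0.6995; -0.3583]  nu=[0.4630]  x^+=[2.7330, 6.6897, 0.7225]  P^+=[0.1907 0.1066 0.0853; 0.1066 3.1921 0.3224; 0.0853 0.3224 0.8256]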